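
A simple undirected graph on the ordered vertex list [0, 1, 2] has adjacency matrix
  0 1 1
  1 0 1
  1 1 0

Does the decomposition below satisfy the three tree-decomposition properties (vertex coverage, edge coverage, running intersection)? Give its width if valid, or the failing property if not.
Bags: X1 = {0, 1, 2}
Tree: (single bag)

Vertex coverage: the bags together contain {0, 1, 2}, the full vertex set. Edge coverage: each edge of G has both endpoints in at least one bag. Running intersection: for every vertex, the bags containing it form a connected subtree. All three properties hold, so this is a valid tree decomposition of width max|bag| − 1 = 2, and hence tw(G) ≤ 2.

Yes; width 2.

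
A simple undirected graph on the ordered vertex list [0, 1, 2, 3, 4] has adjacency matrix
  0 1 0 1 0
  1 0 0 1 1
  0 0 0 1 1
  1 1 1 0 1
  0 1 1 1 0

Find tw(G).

2

A width-2 tree decomposition is:
Bags: B1 = {0, 1, 3}  B2 = {1, 3, 4}  B3 = {2, 3, 4}
Tree: B1–B2, B2–B3
Every bag has size at most 3, so the width is 3 − 1 = 2 and tw(G) ≤ 2. On the other hand G contains the 3-clique {0, 1, 3}. A clique must lie in a single bag of any decomposition, so no decomposition can have width below 2. Combining the bounds, tw(G) = 2.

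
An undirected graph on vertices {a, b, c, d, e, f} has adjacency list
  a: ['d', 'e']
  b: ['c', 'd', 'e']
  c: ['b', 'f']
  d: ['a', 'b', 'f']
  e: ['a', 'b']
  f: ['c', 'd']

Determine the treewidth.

A width-2 tree decomposition is:
Bags: B1 = {a, b, e}  B2 = {a, b, d}  B3 = {b, c, d}  B4 = {c, d, f}
Tree: B1–B2, B2–B3, B3–B4
Every bag has size at most 3, so the width is 3 − 1 = 2 and tw(G) ≤ 2. The edges e–a–d–b–e form a cycle, so G is not a tree and its treewidth is at least 2. The upper and lower bounds meet at 2, so that is the treewidth.

2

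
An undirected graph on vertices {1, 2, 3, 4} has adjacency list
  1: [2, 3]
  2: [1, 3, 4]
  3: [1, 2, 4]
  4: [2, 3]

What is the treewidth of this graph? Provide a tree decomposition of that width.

Treewidth 2.
Bags: B1 = {2, 3, 4}  B2 = {1, 2, 3}
Tree: B1–B2

The largest bag has 3 vertices, giving width 2; this decomposition certifies tw(G) ≤ 2. On the other hand G contains the 3-clique {1, 2, 3}. A clique must lie in a single bag of any decomposition, so no decomposition can have width below 2. The upper and lower bounds meet at 2, so that is the treewidth.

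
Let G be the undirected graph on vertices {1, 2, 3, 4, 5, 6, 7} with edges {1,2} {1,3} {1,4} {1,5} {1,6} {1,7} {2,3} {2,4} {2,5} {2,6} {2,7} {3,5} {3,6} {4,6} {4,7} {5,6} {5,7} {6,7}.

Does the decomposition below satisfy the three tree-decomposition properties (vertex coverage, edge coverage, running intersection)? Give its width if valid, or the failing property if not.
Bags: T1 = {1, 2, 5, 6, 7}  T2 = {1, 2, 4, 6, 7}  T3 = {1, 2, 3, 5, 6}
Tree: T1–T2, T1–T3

Yes; width 4.

Every vertex of G appears in some bag (union = {1, 2, 3, 4, 5, 6, 7}); every edge is covered by a bag; and for each vertex v the set of bags containing v is connected in the bag tree. The decomposition is therefore valid. The largest bag has 5 vertices, so the width is 4.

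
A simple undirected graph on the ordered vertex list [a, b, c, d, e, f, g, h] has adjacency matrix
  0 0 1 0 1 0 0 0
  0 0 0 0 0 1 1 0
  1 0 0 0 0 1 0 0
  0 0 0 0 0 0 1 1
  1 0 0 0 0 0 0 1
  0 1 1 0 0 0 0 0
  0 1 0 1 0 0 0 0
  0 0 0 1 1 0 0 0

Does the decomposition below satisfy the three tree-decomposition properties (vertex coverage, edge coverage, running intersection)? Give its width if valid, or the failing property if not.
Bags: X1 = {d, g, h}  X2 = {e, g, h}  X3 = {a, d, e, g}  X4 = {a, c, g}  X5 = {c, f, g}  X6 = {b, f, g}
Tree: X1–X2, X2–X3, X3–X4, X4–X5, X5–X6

A tree decomposition must satisfy three properties: every vertex lies in some bag; for every edge, both endpoints lie together in some bag; and for every vertex, the bags containing it form a connected subtree. Here bags containing vertex d are not connected in the tree, so the decomposition is invalid.

No — bags containing vertex d are not connected in the tree.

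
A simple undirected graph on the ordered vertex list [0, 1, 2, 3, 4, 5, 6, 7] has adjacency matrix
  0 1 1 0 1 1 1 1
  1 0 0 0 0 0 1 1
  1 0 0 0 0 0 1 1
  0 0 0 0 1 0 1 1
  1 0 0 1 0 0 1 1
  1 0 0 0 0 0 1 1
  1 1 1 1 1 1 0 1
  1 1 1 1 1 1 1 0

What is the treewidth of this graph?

3

A width-3 tree decomposition is:
Bags: B1 = {0, 1, 6, 7}  B2 = {0, 5, 6, 7}  B3 = {0, 2, 6, 7}  B4 = {0, 4, 6, 7}  B5 = {3, 4, 6, 7}
Tree: B1–B2, B2–B3, B3–B4, B4–B5
Every bag has size at most 4, so the width is 4 − 1 = 3 and tw(G) ≤ 3. For the lower bound, the 4 vertices {0, 1, 6, 7} are pairwise adjacent, and any tree decomposition puts a clique entirely inside one bag — forcing width ≥ 3. Hence tw(G) = 3 exactly.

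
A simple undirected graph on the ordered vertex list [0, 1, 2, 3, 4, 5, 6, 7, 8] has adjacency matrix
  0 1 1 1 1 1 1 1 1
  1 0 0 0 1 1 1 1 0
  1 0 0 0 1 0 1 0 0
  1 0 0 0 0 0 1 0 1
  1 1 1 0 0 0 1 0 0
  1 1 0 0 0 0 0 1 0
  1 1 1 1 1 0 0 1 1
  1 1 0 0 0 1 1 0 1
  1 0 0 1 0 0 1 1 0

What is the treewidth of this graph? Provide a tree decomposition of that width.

Treewidth 3.
One such decomposition:
Bags: B1 = {0, 1, 6, 7}  B2 = {0, 1, 4, 6}  B3 = {0, 6, 7, 8}  B4 = {0, 1, 5, 7}  B5 = {0, 3, 6, 8}  B6 = {0, 2, 4, 6}
Tree: B1–B2, B1–B3, B1–B4, B3–B5, B2–B6

Every bag has size at most 4, so the width is 4 − 1 = 3 and tw(G) ≤ 3. On the other hand G contains the 4-clique {0, 1, 5, 7}. A clique must lie in a single bag of any decomposition, so no decomposition can have width below 3. Hence tw(G) = 3 exactly.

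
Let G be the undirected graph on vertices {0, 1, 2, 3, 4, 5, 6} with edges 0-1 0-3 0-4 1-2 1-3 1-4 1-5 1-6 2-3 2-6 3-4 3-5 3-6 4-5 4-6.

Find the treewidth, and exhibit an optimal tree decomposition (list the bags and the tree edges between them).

Treewidth 3.
Bags: B1 = {0, 1, 3, 4}  B2 = {1, 3, 4, 6}  B3 = {1, 3, 4, 5}  B4 = {1, 2, 3, 6}
Tree: B1–B2, B1–B3, B2–B4

Each bag holds 4 vertices, so the decomposition has width 3, which upper-bounds the treewidth. For the lower bound, the 4 vertices {1, 2, 3, 6} are pairwise adjacent, and any tree decomposition puts a clique entirely inside one bag — forcing width ≥ 3. The upper and lower bounds meet at 3, so that is the treewidth.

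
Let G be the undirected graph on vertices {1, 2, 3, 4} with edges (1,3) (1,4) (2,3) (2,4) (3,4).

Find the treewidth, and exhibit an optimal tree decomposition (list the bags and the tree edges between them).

Each bag holds 3 vertices, so the decomposition has width 2, which upper-bounds the treewidth. For the lower bound, the 3 vertices {1, 3, 4} are pairwise adjacent, and any tree decomposition puts a clique entirely inside one bag — forcing width ≥ 2. Hence tw(G) = 2 exactly.

Treewidth 2.
Bags: B1 = {2, 3, 4}  B2 = {1, 3, 4}
Tree: B1–B2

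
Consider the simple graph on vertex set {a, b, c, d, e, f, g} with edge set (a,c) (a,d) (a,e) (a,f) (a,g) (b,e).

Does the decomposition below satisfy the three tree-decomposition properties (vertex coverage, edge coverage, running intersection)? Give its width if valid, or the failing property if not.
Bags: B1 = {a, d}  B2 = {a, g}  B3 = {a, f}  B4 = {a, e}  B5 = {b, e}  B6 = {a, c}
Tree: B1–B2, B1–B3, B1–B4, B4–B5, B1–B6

Checking the three conditions: (i) the bags cover all of {a, b, c, d, e, f, g}; (ii) for each edge, some bag contains both endpoints; (iii) the bags containing any fixed vertex form a subtree. All hold, so the decomposition is valid with width 2 − 1 = 1.

Yes; width 1.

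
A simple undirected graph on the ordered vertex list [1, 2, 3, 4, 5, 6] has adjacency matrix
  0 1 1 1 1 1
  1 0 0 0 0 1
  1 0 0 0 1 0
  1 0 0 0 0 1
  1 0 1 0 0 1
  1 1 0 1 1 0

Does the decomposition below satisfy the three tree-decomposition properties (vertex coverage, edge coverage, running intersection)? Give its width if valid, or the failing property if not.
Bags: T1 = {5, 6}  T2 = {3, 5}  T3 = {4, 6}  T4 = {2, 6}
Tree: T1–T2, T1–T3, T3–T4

A tree decomposition must satisfy three properties: every vertex lies in some bag; for every edge, both endpoints lie together in some bag; and for every vertex, the bags containing it form a connected subtree. Here vertex 1 appears in no bag, so the decomposition is invalid.

No — vertex 1 appears in no bag.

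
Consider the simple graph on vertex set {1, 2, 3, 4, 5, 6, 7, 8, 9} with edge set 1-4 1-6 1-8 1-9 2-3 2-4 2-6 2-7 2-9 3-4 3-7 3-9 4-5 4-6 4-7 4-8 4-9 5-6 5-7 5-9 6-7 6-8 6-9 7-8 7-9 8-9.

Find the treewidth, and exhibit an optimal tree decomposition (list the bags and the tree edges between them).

Treewidth 4.
One optimal decomposition is:
Bags: B1 = {2, 4, 6, 7, 9}  B2 = {4, 6, 7, 8, 9}  B3 = {1, 4, 6, 8, 9}  B4 = {4, 5, 6, 7, 9}  B5 = {2, 3, 4, 7, 9}
Tree: B1–B2, B2–B3, B1–B4, B1–B5

The largest bag has 5 vertices, giving width 4; this decomposition certifies tw(G) ≤ 4. Conversely, {2, 3, 4, 7, 9} is a clique of size 5, and the vertices of any clique must share a bag in every tree decomposition; so some bag has ≥ 5 vertices and tw(G) ≥ 4. Therefore the treewidth is 4.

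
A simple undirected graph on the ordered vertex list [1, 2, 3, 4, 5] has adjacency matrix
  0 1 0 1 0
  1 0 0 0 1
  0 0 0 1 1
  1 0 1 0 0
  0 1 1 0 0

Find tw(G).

A width-2 tree decomposition is:
Bags: B1 = {3, 4, 5}  B2 = {1, 4, 5}  B3 = {1, 2, 5}
Tree: B1–B2, B2–B3
The largest bag has 3 vertices, giving width 2; this decomposition certifies tw(G) ≤ 2. For the lower bound, G contains the cycle 5–3–4–1–2–5, so G is not a forest; only forests have treewidth ≤ 1, hence tw(G) ≥ 2. Combining the bounds, tw(G) = 2.

2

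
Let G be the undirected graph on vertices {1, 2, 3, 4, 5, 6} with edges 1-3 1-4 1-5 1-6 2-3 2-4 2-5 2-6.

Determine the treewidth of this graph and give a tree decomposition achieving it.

Each bag holds 3 vertices, so the decomposition has width 2, which upper-bounds the treewidth. For the lower bound, G contains the cycle 2–4–1–3–2, so G is not a forest; only forests have treewidth ≤ 1, hence tw(G) ≥ 2. Therefore the treewidth is 2.

Treewidth 2.
One optimal decomposition is:
Bags: B1 = {1, 2, 4}  B2 = {1, 2, 3}  B3 = {1, 2, 5}  B4 = {1, 2, 6}
Tree: B1–B2, B2–B3, B3–B4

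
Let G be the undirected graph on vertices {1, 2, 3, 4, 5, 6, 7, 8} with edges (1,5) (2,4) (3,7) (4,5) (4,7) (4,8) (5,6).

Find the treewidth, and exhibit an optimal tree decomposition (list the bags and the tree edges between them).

Treewidth 1.
One optimal decomposition is:
Bags: B1 = {4, 8}  B2 = {4, 7}  B3 = {4, 5}  B4 = {3, 7}  B5 = {1, 5}  B6 = {5, 6}  B7 = {2, 4}
Tree: B1–B2, B1–B3, B2–B4, B3–B5, B3–B6, B3–B7

Each bag holds 2 vertices, so the decomposition has width 1, which upper-bounds the treewidth. G has an edge, so its treewidth is at least 1. The upper and lower bounds meet at 1, so that is the treewidth.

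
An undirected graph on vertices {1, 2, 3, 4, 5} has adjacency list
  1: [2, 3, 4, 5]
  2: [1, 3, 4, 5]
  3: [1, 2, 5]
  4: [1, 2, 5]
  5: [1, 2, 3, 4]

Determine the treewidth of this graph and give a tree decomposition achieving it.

The largest bag has 4 vertices, giving width 3; this decomposition certifies tw(G) ≤ 3. For the lower bound, the 4 vertices {1, 2, 3, 5} are pairwise adjacent, and any tree decomposition puts a clique entirely inside one bag — forcing width ≥ 3. Combining the bounds, tw(G) = 3.

Treewidth 3.
Bags: B1 = {1, 2, 4, 5}  B2 = {1, 2, 3, 5}
Tree: B1–B2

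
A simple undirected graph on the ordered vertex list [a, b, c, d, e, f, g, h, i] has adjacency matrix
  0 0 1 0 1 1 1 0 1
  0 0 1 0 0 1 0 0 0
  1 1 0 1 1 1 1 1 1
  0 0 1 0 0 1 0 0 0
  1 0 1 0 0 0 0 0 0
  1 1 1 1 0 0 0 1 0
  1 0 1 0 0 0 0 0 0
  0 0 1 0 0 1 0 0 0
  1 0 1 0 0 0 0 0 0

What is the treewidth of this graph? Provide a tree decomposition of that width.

Treewidth 2.
Bags: B1 = {a, c, e}  B2 = {a, c, f}  B3 = {c, d, f}  B4 = {b, c, f}  B5 = {a, c, g}  B6 = {a, c, i}  B7 = {c, f, h}
Tree: B1–B2, B2–B3, B2–B4, B2–B5, B2–B6, B4–B7

The largest bag has 3 vertices, giving width 2; this decomposition certifies tw(G) ≤ 2. Conversely, {a, c, g} is a clique of size 3, and the vertices of any clique must share a bag in every tree decomposition; so some bag has ≥ 3 vertices and tw(G) ≥ 2. The upper and lower bounds meet at 2, so that is the treewidth.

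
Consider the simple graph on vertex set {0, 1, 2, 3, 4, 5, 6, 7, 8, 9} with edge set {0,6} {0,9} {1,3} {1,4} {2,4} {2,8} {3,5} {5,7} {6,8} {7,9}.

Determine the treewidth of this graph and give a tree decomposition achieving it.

Treewidth 2.
One optimal decomposition is:
Bags: B1 = {2, 4, 8}  B2 = {1, 4, 8}  B3 = {1, 3, 8}  B4 = {3, 5, 8}  B5 = {5, 7, 8}  B6 = {7, 8, 9}  B7 = {0, 8, 9}  B8 = {0, 6, 8}
Tree: B1–B2, B2–B3, B3–B4, B4–B5, B5–B6, B6–B7, B7–B8

Every bag has size at most 3, so the width is 3 − 1 = 2 and tw(G) ≤ 2. For the lower bound, G contains the cycle 8–2–4–1–3–5–7–9–0–6–8, so G is not a forest; only forests have treewidth ≤ 1, hence tw(G) ≥ 2. The upper and lower bounds meet at 2, so that is the treewidth.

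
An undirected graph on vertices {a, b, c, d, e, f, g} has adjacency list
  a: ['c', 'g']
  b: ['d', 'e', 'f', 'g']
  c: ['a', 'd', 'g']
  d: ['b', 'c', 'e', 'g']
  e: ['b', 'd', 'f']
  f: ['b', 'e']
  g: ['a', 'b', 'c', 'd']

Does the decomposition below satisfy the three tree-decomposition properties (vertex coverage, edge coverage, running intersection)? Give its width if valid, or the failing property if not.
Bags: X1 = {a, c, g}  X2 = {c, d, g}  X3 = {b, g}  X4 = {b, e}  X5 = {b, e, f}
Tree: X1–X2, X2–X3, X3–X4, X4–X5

No — edge (d,b) lies in no bag.

A tree decomposition must satisfy three properties: every vertex lies in some bag; for every edge, both endpoints lie together in some bag; and for every vertex, the bags containing it form a connected subtree. Here edge (d,b) lies in no bag, so the decomposition is invalid.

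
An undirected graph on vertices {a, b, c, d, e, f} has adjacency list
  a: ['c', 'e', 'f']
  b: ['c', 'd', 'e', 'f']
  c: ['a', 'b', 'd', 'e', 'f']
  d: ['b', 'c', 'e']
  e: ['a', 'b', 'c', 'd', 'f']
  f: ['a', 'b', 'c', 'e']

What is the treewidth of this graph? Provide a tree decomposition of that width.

Treewidth 3.
One such decomposition:
Bags: B1 = {b, c, e, f}  B2 = {b, c, d, e}  B3 = {a, c, e, f}
Tree: B1–B2, B1–B3

The largest bag has 4 vertices, giving width 3; this decomposition certifies tw(G) ≤ 3. For the lower bound, the 4 vertices {b, c, d, e} are pairwise adjacent, and any tree decomposition puts a clique entirely inside one bag — forcing width ≥ 3. Hence tw(G) = 3 exactly.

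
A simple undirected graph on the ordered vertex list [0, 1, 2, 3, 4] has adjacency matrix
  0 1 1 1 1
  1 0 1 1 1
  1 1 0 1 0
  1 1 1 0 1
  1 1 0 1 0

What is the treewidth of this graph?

3

A width-3 tree decomposition is:
Bags: B1 = {0, 1, 3, 4}  B2 = {0, 1, 2, 3}
Tree: B1–B2
Every bag has size at most 4, so the width is 4 − 1 = 3 and tw(G) ≤ 3. For the lower bound, the 4 vertices {0, 1, 2, 3} are pairwise adjacent, and any tree decomposition puts a clique entirely inside one bag — forcing width ≥ 3. The upper and lower bounds meet at 3, so that is the treewidth.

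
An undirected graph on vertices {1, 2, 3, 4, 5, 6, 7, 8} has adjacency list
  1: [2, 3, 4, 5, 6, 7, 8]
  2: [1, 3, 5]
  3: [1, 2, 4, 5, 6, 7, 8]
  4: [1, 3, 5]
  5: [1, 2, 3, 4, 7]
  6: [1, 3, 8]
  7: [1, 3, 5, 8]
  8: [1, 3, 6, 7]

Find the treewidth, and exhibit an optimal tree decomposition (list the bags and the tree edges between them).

Treewidth 3.
Bags: B1 = {1, 3, 7, 8}  B2 = {1, 3, 5, 7}  B3 = {1, 2, 3, 5}  B4 = {1, 3, 6, 8}  B5 = {1, 3, 4, 5}
Tree: B1–B2, B2–B3, B1–B4, B2–B5

Every bag has size at most 4, so the width is 4 − 1 = 3 and tw(G) ≤ 3. On the other hand G contains the 4-clique {1, 3, 6, 8}. A clique must lie in a single bag of any decomposition, so no decomposition can have width below 3. Therefore the treewidth is 3.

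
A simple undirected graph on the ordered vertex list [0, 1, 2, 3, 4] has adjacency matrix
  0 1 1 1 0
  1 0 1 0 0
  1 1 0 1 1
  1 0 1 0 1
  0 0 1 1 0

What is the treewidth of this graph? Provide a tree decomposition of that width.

The largest bag has 3 vertices, giving width 2; this decomposition certifies tw(G) ≤ 2. On the other hand G contains the 3-clique {0, 1, 2}. A clique must lie in a single bag of any decomposition, so no decomposition can have width below 2. Therefore the treewidth is 2.

Treewidth 2.
One such decomposition:
Bags: B1 = {0, 2, 3}  B2 = {0, 1, 2}  B3 = {2, 3, 4}
Tree: B1–B2, B1–B3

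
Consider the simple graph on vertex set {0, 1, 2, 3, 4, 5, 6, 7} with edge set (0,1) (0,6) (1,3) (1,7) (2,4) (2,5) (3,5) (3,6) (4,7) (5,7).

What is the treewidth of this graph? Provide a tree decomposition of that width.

Treewidth 2.
Bags: B1 = {0, 1, 6}  B2 = {1, 3, 6}  B3 = {1, 3, 7}  B4 = {3, 5, 7}  B5 = {4, 5, 7}  B6 = {2, 4, 5}
Tree: B1–B2, B2–B3, B3–B4, B4–B5, B5–B6

The largest bag has 3 vertices, giving width 2; this decomposition certifies tw(G) ≤ 2. Since 0–6–3–1–0 is a cycle in G, G is not acyclic. Forests are exactly the graphs of treewidth ≤ 1, so tw(G) ≥ 2. The upper and lower bounds meet at 2, so that is the treewidth.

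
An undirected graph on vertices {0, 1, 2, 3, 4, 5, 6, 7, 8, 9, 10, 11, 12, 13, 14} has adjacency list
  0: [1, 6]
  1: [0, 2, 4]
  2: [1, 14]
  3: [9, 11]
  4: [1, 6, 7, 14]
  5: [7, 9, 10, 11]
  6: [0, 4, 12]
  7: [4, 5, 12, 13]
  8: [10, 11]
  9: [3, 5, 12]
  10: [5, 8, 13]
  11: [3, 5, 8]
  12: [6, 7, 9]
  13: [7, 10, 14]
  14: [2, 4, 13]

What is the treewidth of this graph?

3

A width-3 tree decomposition is:
Bags: B1 = {0, 1, 2, 14}  B2 = {0, 1, 4, 14}  B3 = {0, 4, 6, 14}  B4 = {4, 6, 13, 14}  B5 = {4, 6, 7, 13}  B6 = {6, 7, 12, 13}  B7 = {7, 10, 12, 13}  B8 = {5, 7, 10, 12}  B9 = {5, 9, 10, 12}  B10 = {5, 8, 9, 10}  B11 = {5, 8, 9, 11}  B12 = {3, 8, 9, 11}
Tree: B1–B2, B2–B3, B3–B4, B4–B5, B5–B6, B6–B7, B7–B8, B8–B9, B9–B10, B10–B11, B11–B12
Each bag holds 4 vertices, so the decomposition has width 3, which upper-bounds the treewidth. For the lower bound: the 4 vertex sets {0,1,2}, {14}, {4}, {6,7,12,13} are disjoint, each induces a connected subgraph, and every pair is joined by at least one edge of G. Contracting each set to a single vertex therefore yields K_{4} as a minor, and since treewidth is minor-monotone, tw(G) ≥ tw(K_{4}) = 3. Therefore the treewidth is 3.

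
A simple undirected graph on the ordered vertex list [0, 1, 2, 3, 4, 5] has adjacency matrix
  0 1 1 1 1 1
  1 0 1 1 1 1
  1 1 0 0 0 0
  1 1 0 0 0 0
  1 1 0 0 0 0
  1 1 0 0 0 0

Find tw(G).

2

A width-2 tree decomposition is:
Bags: B1 = {0, 1, 5}  B2 = {0, 1, 4}  B3 = {0, 1, 2}  B4 = {0, 1, 3}
Tree: B1–B2, B2–B3, B2–B4
The largest bag has 3 vertices, giving width 2; this decomposition certifies tw(G) ≤ 2. On the other hand G contains the 3-clique {0, 1, 2}. A clique must lie in a single bag of any decomposition, so no decomposition can have width below 2. Therefore the treewidth is 2.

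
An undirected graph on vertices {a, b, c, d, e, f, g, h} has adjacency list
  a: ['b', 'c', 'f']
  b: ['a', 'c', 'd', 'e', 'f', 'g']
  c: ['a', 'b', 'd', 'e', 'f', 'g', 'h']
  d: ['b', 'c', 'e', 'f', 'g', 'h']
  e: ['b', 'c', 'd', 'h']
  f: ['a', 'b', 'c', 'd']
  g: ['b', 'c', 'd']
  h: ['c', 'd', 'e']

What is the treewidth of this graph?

A width-3 tree decomposition is:
Bags: B1 = {b, c, d, f}  B2 = {b, c, d, g}  B3 = {a, b, c, f}  B4 = {b, c, d, e}  B5 = {c, d, e, h}
Tree: B1–B2, B1–B3, B2–B4, B4–B5
Each bag holds 4 vertices, so the decomposition has width 3, which upper-bounds the treewidth. Conversely, {c, d, e, h} is a clique of size 4, and the vertices of any clique must share a bag in every tree decomposition; so some bag has ≥ 4 vertices and tw(G) ≥ 3. Therefore the treewidth is 3.

3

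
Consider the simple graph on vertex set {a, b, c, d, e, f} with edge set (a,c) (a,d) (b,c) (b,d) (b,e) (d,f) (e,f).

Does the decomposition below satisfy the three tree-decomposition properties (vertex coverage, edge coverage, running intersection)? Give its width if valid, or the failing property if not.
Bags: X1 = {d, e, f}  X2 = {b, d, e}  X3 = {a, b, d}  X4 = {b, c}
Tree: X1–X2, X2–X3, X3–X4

A tree decomposition must satisfy three properties: every vertex lies in some bag; for every edge, both endpoints lie together in some bag; and for every vertex, the bags containing it form a connected subtree. Here edge (a,c) lies in no bag, so the decomposition is invalid.

No — edge (a,c) lies in no bag.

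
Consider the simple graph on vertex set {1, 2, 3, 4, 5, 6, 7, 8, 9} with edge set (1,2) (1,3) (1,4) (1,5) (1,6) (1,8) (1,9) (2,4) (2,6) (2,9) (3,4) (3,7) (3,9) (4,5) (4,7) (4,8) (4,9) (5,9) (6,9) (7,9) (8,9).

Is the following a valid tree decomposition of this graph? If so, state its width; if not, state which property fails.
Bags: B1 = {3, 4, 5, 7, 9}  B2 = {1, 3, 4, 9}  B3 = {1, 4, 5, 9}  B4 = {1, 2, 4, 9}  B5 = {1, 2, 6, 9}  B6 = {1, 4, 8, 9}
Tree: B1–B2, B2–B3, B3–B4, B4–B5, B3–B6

A tree decomposition must satisfy three properties: every vertex lies in some bag; for every edge, both endpoints lie together in some bag; and for every vertex, the bags containing it form a connected subtree. Here bags containing vertex 5 are not connected in the tree, so the decomposition is invalid.

No — bags containing vertex 5 are not connected in the tree.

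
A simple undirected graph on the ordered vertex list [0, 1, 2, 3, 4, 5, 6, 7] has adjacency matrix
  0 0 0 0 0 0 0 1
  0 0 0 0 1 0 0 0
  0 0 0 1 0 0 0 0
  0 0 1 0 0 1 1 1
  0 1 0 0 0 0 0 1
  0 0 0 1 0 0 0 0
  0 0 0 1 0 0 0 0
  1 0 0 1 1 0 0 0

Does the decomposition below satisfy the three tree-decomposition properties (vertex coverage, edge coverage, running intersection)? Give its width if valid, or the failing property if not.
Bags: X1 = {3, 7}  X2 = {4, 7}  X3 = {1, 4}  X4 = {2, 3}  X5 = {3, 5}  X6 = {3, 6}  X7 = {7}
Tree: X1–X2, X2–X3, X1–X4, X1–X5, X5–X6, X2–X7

No — vertex 0 appears in no bag.

A tree decomposition must satisfy three properties: every vertex lies in some bag; for every edge, both endpoints lie together in some bag; and for every vertex, the bags containing it form a connected subtree. Here vertex 0 appears in no bag, so the decomposition is invalid.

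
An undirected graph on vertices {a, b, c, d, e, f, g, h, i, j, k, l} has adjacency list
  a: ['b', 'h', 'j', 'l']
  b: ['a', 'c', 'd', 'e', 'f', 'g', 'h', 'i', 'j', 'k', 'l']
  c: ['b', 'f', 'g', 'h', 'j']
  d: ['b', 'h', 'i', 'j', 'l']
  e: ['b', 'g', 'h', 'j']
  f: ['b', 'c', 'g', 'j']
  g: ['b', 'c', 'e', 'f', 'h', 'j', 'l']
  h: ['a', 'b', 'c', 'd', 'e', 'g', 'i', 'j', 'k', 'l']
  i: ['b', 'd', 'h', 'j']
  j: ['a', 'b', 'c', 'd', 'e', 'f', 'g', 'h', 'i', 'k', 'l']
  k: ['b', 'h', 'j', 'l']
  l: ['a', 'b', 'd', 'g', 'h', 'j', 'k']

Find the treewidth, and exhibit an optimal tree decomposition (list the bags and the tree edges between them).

Every bag has size at most 5, so the width is 5 − 1 = 4 and tw(G) ≤ 4. For the lower bound, the 5 vertices {b, e, g, h, j} are pairwise adjacent, and any tree decomposition puts a clique entirely inside one bag — forcing width ≥ 4. The upper and lower bounds meet at 4, so that is the treewidth.

Treewidth 4.
Bags: B1 = {b, c, g, h, j}  B2 = {b, c, f, g, j}  B3 = {b, g, h, j, l}  B4 = {b, d, h, j, l}  B5 = {b, e, g, h, j}  B6 = {a, b, h, j, l}  B7 = {b, d, h, i, j}  B8 = {b, h, j, k, l}
Tree: B1–B2, B1–B3, B3–B4, B1–B5, B3–B6, B4–B7, B3–B8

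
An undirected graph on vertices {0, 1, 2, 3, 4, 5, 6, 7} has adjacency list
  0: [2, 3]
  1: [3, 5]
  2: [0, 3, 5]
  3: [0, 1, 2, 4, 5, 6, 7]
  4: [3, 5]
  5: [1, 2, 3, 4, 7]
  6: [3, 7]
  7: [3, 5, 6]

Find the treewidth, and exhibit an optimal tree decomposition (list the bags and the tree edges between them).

Treewidth 2.
One optimal decomposition is:
Bags: B1 = {3, 4, 5}  B2 = {1, 3, 5}  B3 = {2, 3, 5}  B4 = {0, 2, 3}  B5 = {3, 5, 7}  B6 = {3, 6, 7}
Tree: B1–B2, B1–B3, B3–B4, B1–B5, B5–B6

Every bag has size at most 3, so the width is 3 − 1 = 2 and tw(G) ≤ 2. On the other hand G contains the 3-clique {0, 2, 3}. A clique must lie in a single bag of any decomposition, so no decomposition can have width below 2. Combining the bounds, tw(G) = 2.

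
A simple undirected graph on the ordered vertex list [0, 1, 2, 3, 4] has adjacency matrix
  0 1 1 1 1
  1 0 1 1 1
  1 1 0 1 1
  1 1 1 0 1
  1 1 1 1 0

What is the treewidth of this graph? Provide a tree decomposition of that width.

With just one bag of size 5, the width is 5 − 1 = 4, so tw(G) ≤ 4. For the lower bound, the 5 vertices {0, 1, 2, 3, 4} are pairwise adjacent, and any tree decomposition puts a clique entirely inside one bag — forcing width ≥ 4. Combining the bounds, tw(G) = 4.

Treewidth 4.
Bags: B1 = {0, 1, 2, 3, 4}
Tree: (single bag)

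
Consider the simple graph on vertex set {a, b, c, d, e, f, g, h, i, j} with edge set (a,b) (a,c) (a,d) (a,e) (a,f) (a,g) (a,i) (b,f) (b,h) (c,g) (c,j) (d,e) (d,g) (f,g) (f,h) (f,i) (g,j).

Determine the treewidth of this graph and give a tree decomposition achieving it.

Treewidth 2.
One such decomposition:
Bags: B1 = {a, d, g}  B2 = {a, f, g}  B3 = {a, d, e}  B4 = {a, c, g}  B5 = {a, b, f}  B6 = {a, f, i}  B7 = {c, g, j}  B8 = {b, f, h}
Tree: B1–B2, B1–B3, B1–B4, B2–B5, B2–B6, B4–B7, B5–B8

Each bag holds 3 vertices, so the decomposition has width 2, which upper-bounds the treewidth. Conversely, {c, g, j} is a clique of size 3, and the vertices of any clique must share a bag in every tree decomposition; so some bag has ≥ 3 vertices and tw(G) ≥ 2. Combining the bounds, tw(G) = 2.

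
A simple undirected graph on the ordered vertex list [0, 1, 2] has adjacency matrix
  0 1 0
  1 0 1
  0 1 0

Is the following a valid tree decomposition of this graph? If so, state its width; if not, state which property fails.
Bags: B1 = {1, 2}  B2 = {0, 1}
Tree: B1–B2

Vertex coverage: the bags together contain {0, 1, 2}, the full vertex set. Edge coverage: each edge of G has both endpoints in at least one bag. Running intersection: for every vertex, the bags containing it form a connected subtree. All three properties hold, so this is a valid tree decomposition of width max|bag| − 1 = 1, and hence tw(G) ≤ 1.

Yes; width 1.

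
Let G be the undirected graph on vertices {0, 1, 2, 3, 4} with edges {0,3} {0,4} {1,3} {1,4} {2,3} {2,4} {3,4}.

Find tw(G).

A width-2 tree decomposition is:
Bags: B1 = {2, 3, 4}  B2 = {1, 3, 4}  B3 = {0, 3, 4}
Tree: B1–B2, B2–B3
Each bag holds 3 vertices, so the decomposition has width 2, which upper-bounds the treewidth. Conversely, {0, 3, 4} is a clique of size 3, and the vertices of any clique must share a bag in every tree decomposition; so some bag has ≥ 3 vertices and tw(G) ≥ 2. Combining the bounds, tw(G) = 2.

2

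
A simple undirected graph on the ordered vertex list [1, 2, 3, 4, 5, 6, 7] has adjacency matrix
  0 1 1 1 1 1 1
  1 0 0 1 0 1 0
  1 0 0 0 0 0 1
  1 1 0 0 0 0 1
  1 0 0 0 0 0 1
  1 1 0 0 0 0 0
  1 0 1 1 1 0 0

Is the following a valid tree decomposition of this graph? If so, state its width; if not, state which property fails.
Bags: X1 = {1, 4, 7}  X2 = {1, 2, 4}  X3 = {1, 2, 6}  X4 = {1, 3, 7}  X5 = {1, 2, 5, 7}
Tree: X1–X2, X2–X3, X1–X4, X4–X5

A tree decomposition must satisfy three properties: every vertex lies in some bag; for every edge, both endpoints lie together in some bag; and for every vertex, the bags containing it form a connected subtree. Here bags containing vertex 2 are not connected in the tree, so the decomposition is invalid.

No — bags containing vertex 2 are not connected in the tree.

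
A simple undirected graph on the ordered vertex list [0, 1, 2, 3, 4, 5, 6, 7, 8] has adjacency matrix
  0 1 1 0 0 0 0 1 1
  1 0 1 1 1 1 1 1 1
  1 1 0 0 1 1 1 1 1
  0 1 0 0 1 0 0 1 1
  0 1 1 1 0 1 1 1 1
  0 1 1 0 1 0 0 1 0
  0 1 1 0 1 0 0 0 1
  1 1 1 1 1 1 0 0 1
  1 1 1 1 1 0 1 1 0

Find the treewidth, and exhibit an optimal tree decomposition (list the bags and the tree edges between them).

Each bag holds 5 vertices, so the decomposition has width 4, which upper-bounds the treewidth. Conversely, {0, 1, 2, 7, 8} is a clique of size 5, and the vertices of any clique must share a bag in every tree decomposition; so some bag has ≥ 5 vertices and tw(G) ≥ 4. The upper and lower bounds meet at 4, so that is the treewidth.

Treewidth 4.
One such decomposition:
Bags: B1 = {0, 1, 2, 7, 8}  B2 = {1, 2, 4, 7, 8}  B3 = {1, 3, 4, 7, 8}  B4 = {1, 2, 4, 6, 8}  B5 = {1, 2, 4, 5, 7}
Tree: B1–B2, B2–B3, B2–B4, B2–B5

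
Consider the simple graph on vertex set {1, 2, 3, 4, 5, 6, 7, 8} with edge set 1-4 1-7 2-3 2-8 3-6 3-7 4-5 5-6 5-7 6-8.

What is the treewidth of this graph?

A width-2 tree decomposition is:
Bags: B1 = {1, 4, 7}  B2 = {4, 5, 7}  B3 = {3, 5, 7}  B4 = {3, 5, 6}  B5 = {2, 3, 6}  B6 = {2, 6, 8}
Tree: B1–B2, B2–B3, B3–B4, B4–B5, B5–B6
Each bag holds 3 vertices, so the decomposition has width 2, which upper-bounds the treewidth. The edges 1–4–5–7–1 form a cycle, so G is not a tree and its treewidth is at least 2. Combining the bounds, tw(G) = 2.

2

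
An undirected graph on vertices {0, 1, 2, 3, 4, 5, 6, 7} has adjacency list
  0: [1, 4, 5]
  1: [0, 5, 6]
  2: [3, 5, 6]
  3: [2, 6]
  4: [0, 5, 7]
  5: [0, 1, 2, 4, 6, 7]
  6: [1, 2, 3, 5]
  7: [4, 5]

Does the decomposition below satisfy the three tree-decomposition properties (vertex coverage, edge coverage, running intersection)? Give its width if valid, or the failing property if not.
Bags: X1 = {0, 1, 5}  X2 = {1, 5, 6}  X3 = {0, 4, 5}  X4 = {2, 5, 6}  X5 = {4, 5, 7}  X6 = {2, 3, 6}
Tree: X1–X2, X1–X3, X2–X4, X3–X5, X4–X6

Vertex coverage: the bags together contain {0, 1, 2, 3, 4, 5, 6, 7}, the full vertex set. Edge coverage: each edge of G has both endpoints in at least one bag. Running intersection: for every vertex, the bags containing it form a connected subtree. All three properties hold, so this is a valid tree decomposition of width max|bag| − 1 = 2, and hence tw(G) ≤ 2.

Yes; width 2.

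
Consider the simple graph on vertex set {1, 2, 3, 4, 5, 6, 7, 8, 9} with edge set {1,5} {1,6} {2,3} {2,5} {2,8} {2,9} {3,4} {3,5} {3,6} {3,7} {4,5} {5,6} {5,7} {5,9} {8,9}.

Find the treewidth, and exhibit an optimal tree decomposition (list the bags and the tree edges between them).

Treewidth 2.
One optimal decomposition is:
Bags: B1 = {3, 5, 6}  B2 = {2, 3, 5}  B3 = {2, 5, 9}  B4 = {3, 5, 7}  B5 = {1, 5, 6}  B6 = {2, 8, 9}  B7 = {3, 4, 5}
Tree: B1–B2, B2–B3, B2–B4, B1–B5, B3–B6, B2–B7

Every bag has size at most 3, so the width is 3 − 1 = 2 and tw(G) ≤ 2. Conversely, {2, 8, 9} is a clique of size 3, and the vertices of any clique must share a bag in every tree decomposition; so some bag has ≥ 3 vertices and tw(G) ≥ 2. Combining the bounds, tw(G) = 2.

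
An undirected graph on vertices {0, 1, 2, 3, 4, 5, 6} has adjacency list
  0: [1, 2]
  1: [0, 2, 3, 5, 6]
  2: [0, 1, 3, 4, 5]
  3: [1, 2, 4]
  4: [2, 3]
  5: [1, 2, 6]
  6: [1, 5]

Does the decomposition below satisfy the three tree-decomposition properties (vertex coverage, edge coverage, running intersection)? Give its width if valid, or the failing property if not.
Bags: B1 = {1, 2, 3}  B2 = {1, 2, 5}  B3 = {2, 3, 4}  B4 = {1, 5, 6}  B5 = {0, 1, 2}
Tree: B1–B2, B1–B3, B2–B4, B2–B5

Yes; width 2.

Vertex coverage: the bags together contain {0, 1, 2, 3, 4, 5, 6}, the full vertex set. Edge coverage: each edge of G has both endpoints in at least one bag. Running intersection: for every vertex, the bags containing it form a connected subtree. All three properties hold, so this is a valid tree decomposition of width max|bag| − 1 = 2, and hence tw(G) ≤ 2.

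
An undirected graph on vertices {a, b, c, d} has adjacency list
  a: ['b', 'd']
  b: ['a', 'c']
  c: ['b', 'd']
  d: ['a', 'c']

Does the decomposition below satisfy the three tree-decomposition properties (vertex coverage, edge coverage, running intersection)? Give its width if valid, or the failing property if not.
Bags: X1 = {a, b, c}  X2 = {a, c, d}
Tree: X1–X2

Checking the three conditions: (i) the bags cover all of {a, b, c, d}; (ii) for each edge, some bag contains both endpoints; (iii) the bags containing any fixed vertex form a subtree. All hold, so the decomposition is valid with width 3 − 1 = 2.

Yes; width 2.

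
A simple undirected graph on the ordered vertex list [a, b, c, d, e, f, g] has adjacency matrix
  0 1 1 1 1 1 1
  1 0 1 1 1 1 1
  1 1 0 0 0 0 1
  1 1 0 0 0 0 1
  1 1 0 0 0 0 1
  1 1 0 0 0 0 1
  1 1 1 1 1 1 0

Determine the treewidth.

3

A width-3 tree decomposition is:
Bags: B1 = {a, b, c, g}  B2 = {a, b, f, g}  B3 = {a, b, e, g}  B4 = {a, b, d, g}
Tree: B1–B2, B2–B3, B3–B4
The largest bag has 4 vertices, giving width 3; this decomposition certifies tw(G) ≤ 3. Conversely, {a, b, d, g} is a clique of size 4, and the vertices of any clique must share a bag in every tree decomposition; so some bag has ≥ 4 vertices and tw(G) ≥ 3. The upper and lower bounds meet at 3, so that is the treewidth.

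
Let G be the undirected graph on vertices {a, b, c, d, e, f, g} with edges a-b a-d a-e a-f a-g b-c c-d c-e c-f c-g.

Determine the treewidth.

2

A width-2 tree decomposition is:
Bags: B1 = {a, c, d}  B2 = {a, c, g}  B3 = {a, b, c}  B4 = {a, c, f}  B5 = {a, c, e}
Tree: B1–B2, B2–B3, B3–B4, B4–B5
The largest bag has 3 vertices, giving width 2; this decomposition certifies tw(G) ≤ 2. Since a–d–c–g–a is a cycle in G, G is not acyclic. Forests are exactly the graphs of treewidth ≤ 1, so tw(G) ≥ 2. Hence tw(G) = 2 exactly.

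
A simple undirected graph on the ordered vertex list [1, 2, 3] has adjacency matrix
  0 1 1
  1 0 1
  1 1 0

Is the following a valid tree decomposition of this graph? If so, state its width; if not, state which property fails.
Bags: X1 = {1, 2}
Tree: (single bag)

A tree decomposition must satisfy three properties: every vertex lies in some bag; for every edge, both endpoints lie together in some bag; and for every vertex, the bags containing it form a connected subtree. Here vertex 3 appears in no bag, so the decomposition is invalid.

No — vertex 3 appears in no bag.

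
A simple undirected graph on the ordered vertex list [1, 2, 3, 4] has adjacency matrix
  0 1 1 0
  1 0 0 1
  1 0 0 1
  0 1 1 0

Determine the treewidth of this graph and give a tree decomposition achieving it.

Treewidth 2.
Bags: B1 = {1, 3, 4}  B2 = {1, 2, 4}
Tree: B1–B2

Every bag has size at most 3, so the width is 3 − 1 = 2 and tw(G) ≤ 2. Since 4–3–1–2–4 is a cycle in G, G is not acyclic. Forests are exactly the graphs of treewidth ≤ 1, so tw(G) ≥ 2. Therefore the treewidth is 2.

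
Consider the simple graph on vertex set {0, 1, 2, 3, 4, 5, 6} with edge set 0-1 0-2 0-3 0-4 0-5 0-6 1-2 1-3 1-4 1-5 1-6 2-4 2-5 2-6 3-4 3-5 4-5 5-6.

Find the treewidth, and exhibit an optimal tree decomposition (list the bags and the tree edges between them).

Treewidth 4.
Bags: B1 = {0, 1, 2, 4, 5}  B2 = {0, 1, 3, 4, 5}  B3 = {0, 1, 2, 5, 6}
Tree: B1–B2, B1–B3

The largest bag has 5 vertices, giving width 4; this decomposition certifies tw(G) ≤ 4. On the other hand G contains the 5-clique {0, 1, 2, 4, 5}. A clique must lie in a single bag of any decomposition, so no decomposition can have width below 4. The upper and lower bounds meet at 4, so that is the treewidth.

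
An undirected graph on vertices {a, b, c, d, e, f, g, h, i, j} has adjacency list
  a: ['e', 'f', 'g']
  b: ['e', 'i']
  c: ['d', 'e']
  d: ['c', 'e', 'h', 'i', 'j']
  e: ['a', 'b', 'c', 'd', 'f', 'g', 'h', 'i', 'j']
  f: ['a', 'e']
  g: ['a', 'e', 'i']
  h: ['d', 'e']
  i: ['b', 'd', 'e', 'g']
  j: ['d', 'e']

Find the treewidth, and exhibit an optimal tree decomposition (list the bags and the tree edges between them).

The largest bag has 3 vertices, giving width 2; this decomposition certifies tw(G) ≤ 2. For the lower bound, the 3 vertices {d, e, j} are pairwise adjacent, and any tree decomposition puts a clique entirely inside one bag — forcing width ≥ 2. The upper and lower bounds meet at 2, so that is the treewidth.

Treewidth 2.
Bags: B1 = {d, e, j}  B2 = {c, d, e}  B3 = {d, e, i}  B4 = {b, e, i}  B5 = {e, g, i}  B6 = {a, e, g}  B7 = {a, e, f}  B8 = {d, e, h}
Tree: B1–B2, B1–B3, B3–B4, B4–B5, B5–B6, B6–B7, B1–B8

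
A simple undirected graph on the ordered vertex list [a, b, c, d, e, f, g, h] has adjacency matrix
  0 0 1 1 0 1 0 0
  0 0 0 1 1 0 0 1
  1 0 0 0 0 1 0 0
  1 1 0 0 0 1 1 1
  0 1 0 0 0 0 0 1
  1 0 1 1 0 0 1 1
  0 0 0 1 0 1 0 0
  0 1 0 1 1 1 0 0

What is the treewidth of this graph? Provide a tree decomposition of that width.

The largest bag has 3 vertices, giving width 2; this decomposition certifies tw(G) ≤ 2. Conversely, {d, f, g} is a clique of size 3, and the vertices of any clique must share a bag in every tree decomposition; so some bag has ≥ 3 vertices and tw(G) ≥ 2. Hence tw(G) = 2 exactly.

Treewidth 2.
One such decomposition:
Bags: B1 = {a, d, f}  B2 = {d, f, h}  B3 = {a, c, f}  B4 = {b, d, h}  B5 = {b, e, h}  B6 = {d, f, g}
Tree: B1–B2, B1–B3, B2–B4, B4–B5, B2–B6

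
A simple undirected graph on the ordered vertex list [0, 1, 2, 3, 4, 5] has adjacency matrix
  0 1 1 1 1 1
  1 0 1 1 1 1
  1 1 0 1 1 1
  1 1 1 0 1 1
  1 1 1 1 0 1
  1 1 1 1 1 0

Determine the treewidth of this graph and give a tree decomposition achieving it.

With just one bag of size 6, the width is 6 − 1 = 5, so tw(G) ≤ 5. For the lower bound, the 6 vertices {0, 1, 2, 3, 4, 5} are pairwise adjacent, and any tree decomposition puts a clique entirely inside one bag — forcing width ≥ 5. The upper and lower bounds meet at 5, so that is the treewidth.

Treewidth 5.
Bags: B1 = {0, 1, 2, 3, 4, 5}
Tree: (single bag)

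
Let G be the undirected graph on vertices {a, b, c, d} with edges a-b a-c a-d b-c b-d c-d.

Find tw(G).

A width-3 tree decomposition is:
Bags: B1 = {a, b, c, d}
Tree: (single bag)
With just one bag of size 4, the width is 4 − 1 = 3, so tw(G) ≤ 3. On the other hand G contains the 4-clique {a, b, c, d}. A clique must lie in a single bag of any decomposition, so no decomposition can have width below 3. Combining the bounds, tw(G) = 3.

3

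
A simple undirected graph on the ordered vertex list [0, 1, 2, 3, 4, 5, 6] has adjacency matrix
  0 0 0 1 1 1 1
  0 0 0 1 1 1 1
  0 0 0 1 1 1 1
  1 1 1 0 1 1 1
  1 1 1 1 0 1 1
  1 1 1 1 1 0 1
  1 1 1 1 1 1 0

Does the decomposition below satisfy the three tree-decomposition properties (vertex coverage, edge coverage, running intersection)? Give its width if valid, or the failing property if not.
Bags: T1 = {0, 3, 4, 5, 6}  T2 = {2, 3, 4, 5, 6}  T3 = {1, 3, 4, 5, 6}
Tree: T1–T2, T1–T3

Yes; width 4.

Checking the three conditions: (i) the bags cover all of {0, 1, 2, 3, 4, 5, 6}; (ii) for each edge, some bag contains both endpoints; (iii) the bags containing any fixed vertex form a subtree. All hold, so the decomposition is valid with width 5 − 1 = 4.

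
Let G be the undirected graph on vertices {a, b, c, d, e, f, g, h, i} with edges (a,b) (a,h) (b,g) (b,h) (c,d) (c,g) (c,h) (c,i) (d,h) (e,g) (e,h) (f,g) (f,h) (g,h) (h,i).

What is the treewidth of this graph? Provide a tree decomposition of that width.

Treewidth 2.
One such decomposition:
Bags: B1 = {c, h, i}  B2 = {c, g, h}  B3 = {c, d, h}  B4 = {b, g, h}  B5 = {f, g, h}  B6 = {a, b, h}  B7 = {e, g, h}
Tree: B1–B2, B2–B3, B2–B4, B2–B5, B4–B6, B5–B7

Every bag has size at most 3, so the width is 3 − 1 = 2 and tw(G) ≤ 2. Conversely, {c, d, h} is a clique of size 3, and the vertices of any clique must share a bag in every tree decomposition; so some bag has ≥ 3 vertices and tw(G) ≥ 2. The upper and lower bounds meet at 2, so that is the treewidth.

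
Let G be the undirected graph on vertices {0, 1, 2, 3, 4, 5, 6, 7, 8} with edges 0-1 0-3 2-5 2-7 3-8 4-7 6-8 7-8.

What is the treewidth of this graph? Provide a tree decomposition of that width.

The largest bag has 2 vertices, giving width 1; this decomposition certifies tw(G) ≤ 1. Any graph with an edge has treewidth ≥ 1, and G has the edge 7–8. Therefore the treewidth is 1.

Treewidth 1.
One such decomposition:
Bags: B1 = {7, 8}  B2 = {4, 7}  B3 = {2, 7}  B4 = {3, 8}  B5 = {6, 8}  B6 = {2, 5}  B7 = {0, 3}  B8 = {0, 1}
Tree: B1–B2, B2–B3, B1–B4, B4–B5, B3–B6, B4–B7, B7–B8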